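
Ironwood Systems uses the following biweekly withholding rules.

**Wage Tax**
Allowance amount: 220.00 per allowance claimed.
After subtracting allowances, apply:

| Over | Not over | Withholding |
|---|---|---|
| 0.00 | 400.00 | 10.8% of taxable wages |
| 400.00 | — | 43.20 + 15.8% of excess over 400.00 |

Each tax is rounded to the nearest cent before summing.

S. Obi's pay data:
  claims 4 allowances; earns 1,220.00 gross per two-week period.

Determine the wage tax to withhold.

Wage Tax: taxable = 1,220.00 − 4×220.00 = 340.00
  10.8% × 340.00 = 36.72

36.72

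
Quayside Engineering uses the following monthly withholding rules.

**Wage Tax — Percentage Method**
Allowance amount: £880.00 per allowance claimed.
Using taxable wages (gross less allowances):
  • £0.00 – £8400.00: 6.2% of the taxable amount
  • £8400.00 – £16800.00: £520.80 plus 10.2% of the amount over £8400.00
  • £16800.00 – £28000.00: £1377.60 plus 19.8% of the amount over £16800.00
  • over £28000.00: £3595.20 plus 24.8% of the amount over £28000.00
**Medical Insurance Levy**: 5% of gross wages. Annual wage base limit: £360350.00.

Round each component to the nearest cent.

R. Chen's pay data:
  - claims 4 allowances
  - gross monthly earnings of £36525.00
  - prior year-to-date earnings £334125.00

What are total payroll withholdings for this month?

£6147.69

Wage Tax: taxable = £36525.00 − 4×£880.00 = £33005.00
  £3595.20 + 24.8% × (£33005.00 − £28000.00) = £3595.20 + 24.8% × £5005.00 = £4836.44
Medical Insurance Levy: cap £360350.00 − YTD £334125.00 = £26225.00 subject; 5% × £26225.00 = £1311.25
Total: £4836.44 + £1311.25 = £6147.69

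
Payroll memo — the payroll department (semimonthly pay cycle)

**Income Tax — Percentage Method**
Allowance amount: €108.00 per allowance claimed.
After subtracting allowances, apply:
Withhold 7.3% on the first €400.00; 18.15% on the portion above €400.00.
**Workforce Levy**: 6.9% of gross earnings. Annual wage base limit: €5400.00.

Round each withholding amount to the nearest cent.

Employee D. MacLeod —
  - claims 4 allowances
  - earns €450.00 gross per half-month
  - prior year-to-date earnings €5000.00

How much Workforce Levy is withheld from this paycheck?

Workforce Levy: cap €5400.00 − YTD €5000.00 = €400.00 subject; 6.9% × €400.00 = €27.60

€27.60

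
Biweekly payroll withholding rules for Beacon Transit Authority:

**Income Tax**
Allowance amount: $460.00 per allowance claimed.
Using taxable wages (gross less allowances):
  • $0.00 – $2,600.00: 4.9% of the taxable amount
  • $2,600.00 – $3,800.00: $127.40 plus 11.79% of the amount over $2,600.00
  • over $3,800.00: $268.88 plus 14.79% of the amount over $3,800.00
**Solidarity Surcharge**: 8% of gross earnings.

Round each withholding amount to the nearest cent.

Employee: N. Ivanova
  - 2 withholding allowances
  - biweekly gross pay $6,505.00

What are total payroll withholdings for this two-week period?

$1,053.28

Income Tax: taxable = $6,505.00 − 2×$460.00 = $5,585.00
  $268.88 + 14.79% × ($5,585.00 − $3,800.00) = $268.88 + 14.79% × $1,785.00 = $532.88
Solidarity Surcharge: 8% × $6,505.00 = $520.40
Total: $532.88 + $520.40 = $1,053.28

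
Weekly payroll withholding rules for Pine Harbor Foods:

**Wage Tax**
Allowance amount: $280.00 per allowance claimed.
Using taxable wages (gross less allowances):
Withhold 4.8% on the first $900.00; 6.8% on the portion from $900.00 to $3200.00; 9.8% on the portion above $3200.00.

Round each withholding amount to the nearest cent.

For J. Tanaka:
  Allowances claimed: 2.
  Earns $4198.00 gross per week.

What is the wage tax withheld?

$242.52

Wage Tax: taxable = $4198.00 − 2×$280.00 = $3638.00
  $199.60 + 9.8% × ($3638.00 − $3200.00) = $199.60 + 9.8% × $438.00 = $242.52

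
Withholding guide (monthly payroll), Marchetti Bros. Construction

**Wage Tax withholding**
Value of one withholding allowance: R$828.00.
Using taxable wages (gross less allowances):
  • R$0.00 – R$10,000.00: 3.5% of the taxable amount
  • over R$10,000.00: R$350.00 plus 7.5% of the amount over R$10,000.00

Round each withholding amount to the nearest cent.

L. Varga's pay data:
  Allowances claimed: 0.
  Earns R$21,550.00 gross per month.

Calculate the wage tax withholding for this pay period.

R$1,216.25

Wage Tax: taxable = R$21,550.00
  R$350.00 + 7.5% × (R$21,550.00 − R$10,000.00) = R$350.00 + 7.5% × R$11,550.00 = R$1,216.25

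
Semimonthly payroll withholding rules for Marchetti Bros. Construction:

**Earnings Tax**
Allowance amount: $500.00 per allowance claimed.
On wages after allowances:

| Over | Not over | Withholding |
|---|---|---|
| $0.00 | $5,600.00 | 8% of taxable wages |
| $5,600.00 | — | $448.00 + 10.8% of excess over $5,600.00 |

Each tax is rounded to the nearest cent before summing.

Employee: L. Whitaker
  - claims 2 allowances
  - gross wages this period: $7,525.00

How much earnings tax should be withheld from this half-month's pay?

Earnings Tax: taxable = $7,525.00 − 2×$500.00 = $6,525.00
  $448.00 + 10.8% × ($6,525.00 − $5,600.00) = $448.00 + 10.8% × $925.00 = $547.90

$547.90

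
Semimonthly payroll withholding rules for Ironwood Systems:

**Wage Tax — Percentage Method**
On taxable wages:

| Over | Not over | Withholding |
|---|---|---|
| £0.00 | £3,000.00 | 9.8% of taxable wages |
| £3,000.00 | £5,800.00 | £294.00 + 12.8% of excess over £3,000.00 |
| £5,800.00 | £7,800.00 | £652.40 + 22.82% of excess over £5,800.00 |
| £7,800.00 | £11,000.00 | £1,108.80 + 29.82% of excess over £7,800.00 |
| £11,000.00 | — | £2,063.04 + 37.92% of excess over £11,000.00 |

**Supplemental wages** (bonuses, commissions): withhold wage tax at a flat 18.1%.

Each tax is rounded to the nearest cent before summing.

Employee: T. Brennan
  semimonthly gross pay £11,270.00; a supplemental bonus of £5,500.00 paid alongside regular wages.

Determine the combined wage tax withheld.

Wage Tax: taxable = £11,270.00
  £2,063.04 + 37.92% × (£11,270.00 − £11,000.00) = £2,063.04 + 37.92% × £270.00 = £2,165.42
Supplemental (18.1% flat on bonus): 18.1% × £5,500.00 = £995.50
Total wage tax: £2,165.42 + £995.50 = £3,160.92

£3,160.92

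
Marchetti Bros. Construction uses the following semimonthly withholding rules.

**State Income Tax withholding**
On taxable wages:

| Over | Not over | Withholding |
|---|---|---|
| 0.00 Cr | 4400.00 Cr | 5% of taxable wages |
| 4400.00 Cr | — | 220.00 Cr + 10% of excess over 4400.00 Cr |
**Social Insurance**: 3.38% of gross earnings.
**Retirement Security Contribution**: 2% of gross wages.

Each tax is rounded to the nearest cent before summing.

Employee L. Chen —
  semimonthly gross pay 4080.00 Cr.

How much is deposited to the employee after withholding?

State Income Tax: taxable = 4080.00 Cr
  5% × 4080.00 Cr = 204.00 Cr
Social Insurance: 3.38% × 4080.00 Cr = 137.90 Cr
Retirement Security Contribution: 2% × 4080.00 Cr = 81.60 Cr
Total withheld: 204.00 Cr + 137.90 Cr + 81.60 Cr = 423.50 Cr
Net pay: 4080.00 Cr − 423.50 Cr = 3656.50 Cr

3656.50 Cr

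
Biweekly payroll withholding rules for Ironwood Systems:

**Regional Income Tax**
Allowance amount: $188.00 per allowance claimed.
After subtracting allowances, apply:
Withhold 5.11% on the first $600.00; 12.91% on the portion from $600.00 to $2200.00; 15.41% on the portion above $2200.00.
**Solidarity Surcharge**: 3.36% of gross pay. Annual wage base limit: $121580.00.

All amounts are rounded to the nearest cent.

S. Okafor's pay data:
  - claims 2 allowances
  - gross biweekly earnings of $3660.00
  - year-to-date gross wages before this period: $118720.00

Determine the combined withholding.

$500.36

Regional Income Tax: taxable = $3660.00 − 2×$188.00 = $3284.00
  $237.22 + 15.41% × ($3284.00 − $2200.00) = $237.22 + 15.41% × $1084.00 = $404.26
Solidarity Surcharge: cap $121580.00 − YTD $118720.00 = $2860.00 subject; 3.36% × $2860.00 = $96.10
Total: $404.26 + $96.10 = $500.36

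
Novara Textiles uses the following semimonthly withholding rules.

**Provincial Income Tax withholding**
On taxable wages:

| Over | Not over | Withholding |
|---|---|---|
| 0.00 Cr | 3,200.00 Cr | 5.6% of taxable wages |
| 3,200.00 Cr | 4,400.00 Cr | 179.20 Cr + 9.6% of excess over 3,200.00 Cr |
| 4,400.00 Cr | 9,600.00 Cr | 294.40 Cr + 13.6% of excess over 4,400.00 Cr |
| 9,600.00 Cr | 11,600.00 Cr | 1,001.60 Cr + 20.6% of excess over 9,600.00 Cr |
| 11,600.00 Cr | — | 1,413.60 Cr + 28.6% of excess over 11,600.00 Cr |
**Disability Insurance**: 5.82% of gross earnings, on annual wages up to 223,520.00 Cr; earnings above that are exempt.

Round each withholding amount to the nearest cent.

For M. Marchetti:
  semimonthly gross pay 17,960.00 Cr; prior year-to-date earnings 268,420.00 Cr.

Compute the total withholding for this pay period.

3,232.56 Cr

Provincial Income Tax: taxable = 17,960.00 Cr
  1,413.60 Cr + 28.6% × (17,960.00 Cr − 11,600.00 Cr) = 1,413.60 Cr + 28.6% × 6,360.00 Cr = 3,232.56 Cr
Disability Insurance: YTD 268,420.00 Cr ≥ cap 223,520.00 Cr → 0.00 Cr
Total: 3,232.56 Cr + 0.00 Cr = 3,232.56 Cr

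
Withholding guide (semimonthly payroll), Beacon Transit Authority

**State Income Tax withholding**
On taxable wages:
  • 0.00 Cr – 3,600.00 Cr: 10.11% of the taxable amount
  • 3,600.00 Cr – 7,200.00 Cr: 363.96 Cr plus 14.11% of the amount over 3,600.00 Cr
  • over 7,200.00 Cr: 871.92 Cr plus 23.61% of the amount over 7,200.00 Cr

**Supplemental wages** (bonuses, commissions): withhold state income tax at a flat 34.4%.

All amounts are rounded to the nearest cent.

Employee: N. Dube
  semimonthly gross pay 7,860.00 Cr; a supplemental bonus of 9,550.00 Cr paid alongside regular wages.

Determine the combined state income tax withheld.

State Income Tax: taxable = 7,860.00 Cr
  871.92 Cr + 23.61% × (7,860.00 Cr − 7,200.00 Cr) = 871.92 Cr + 23.61% × 660.00 Cr = 1,027.75 Cr
Supplemental (34.4% flat on bonus): 34.4% × 9,550.00 Cr = 3,285.20 Cr
Total state income tax: 1,027.75 Cr + 3,285.20 Cr = 4,312.95 Cr

4,312.95 Cr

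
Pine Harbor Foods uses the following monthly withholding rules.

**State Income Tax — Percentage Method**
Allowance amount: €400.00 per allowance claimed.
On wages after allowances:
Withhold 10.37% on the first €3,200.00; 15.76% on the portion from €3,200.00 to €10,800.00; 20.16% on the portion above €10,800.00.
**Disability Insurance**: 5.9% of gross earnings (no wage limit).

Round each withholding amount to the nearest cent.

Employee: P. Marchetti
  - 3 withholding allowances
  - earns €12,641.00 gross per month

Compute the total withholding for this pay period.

State Income Tax: taxable = €12,641.00 − 3×€400.00 = €11,441.00
  €1,529.60 + 20.16% × (€11,441.00 − €10,800.00) = €1,529.60 + 20.16% × €641.00 = €1,658.83
Disability Insurance: 5.9% × €12,641.00 = €745.82
Total: €1,658.83 + €745.82 = €2,404.65

€2,404.65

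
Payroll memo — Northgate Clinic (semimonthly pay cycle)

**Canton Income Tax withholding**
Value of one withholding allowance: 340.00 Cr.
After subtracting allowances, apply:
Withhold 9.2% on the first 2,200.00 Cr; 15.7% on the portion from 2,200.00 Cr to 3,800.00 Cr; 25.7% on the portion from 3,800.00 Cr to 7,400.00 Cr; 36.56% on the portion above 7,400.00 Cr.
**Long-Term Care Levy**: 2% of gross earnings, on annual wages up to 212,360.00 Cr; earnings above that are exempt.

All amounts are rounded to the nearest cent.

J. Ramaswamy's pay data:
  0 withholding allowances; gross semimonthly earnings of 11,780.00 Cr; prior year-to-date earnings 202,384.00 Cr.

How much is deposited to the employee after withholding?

Canton Income Tax: taxable = 11,780.00 Cr
  1,378.80 Cr + 36.56% × (11,780.00 Cr − 7,400.00 Cr) = 1,378.80 Cr + 36.56% × 4,380.00 Cr = 2,980.13 Cr
Long-Term Care Levy: cap 212,360.00 Cr − YTD 202,384.00 Cr = 9,976.00 Cr subject; 2% × 9,976.00 Cr = 199.52 Cr
Total withheld: 2,980.13 Cr + 199.52 Cr = 3,179.65 Cr
Net pay: 11,780.00 Cr − 3,179.65 Cr = 8,600.35 Cr

8,600.35 Cr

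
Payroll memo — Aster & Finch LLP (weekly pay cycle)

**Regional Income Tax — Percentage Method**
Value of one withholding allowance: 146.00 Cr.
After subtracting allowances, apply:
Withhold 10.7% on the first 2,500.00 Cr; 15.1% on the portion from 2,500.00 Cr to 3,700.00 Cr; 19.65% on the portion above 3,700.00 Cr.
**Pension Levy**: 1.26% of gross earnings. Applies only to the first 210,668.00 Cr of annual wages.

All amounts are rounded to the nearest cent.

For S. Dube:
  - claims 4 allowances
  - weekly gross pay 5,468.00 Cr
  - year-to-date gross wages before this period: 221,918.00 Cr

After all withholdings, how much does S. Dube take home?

4,786.64 Cr

Regional Income Tax: taxable = 5,468.00 Cr − 4×146.00 Cr = 4,884.00 Cr
  448.70 Cr + 19.65% × (4,884.00 Cr − 3,700.00 Cr) = 448.70 Cr + 19.65% × 1,184.00 Cr = 681.36 Cr
Pension Levy: YTD 221,918.00 Cr ≥ cap 210,668.00 Cr → 0.00 Cr
Total withheld: 681.36 Cr + 0.00 Cr = 681.36 Cr
Net pay: 5,468.00 Cr − 681.36 Cr = 4,786.64 Cr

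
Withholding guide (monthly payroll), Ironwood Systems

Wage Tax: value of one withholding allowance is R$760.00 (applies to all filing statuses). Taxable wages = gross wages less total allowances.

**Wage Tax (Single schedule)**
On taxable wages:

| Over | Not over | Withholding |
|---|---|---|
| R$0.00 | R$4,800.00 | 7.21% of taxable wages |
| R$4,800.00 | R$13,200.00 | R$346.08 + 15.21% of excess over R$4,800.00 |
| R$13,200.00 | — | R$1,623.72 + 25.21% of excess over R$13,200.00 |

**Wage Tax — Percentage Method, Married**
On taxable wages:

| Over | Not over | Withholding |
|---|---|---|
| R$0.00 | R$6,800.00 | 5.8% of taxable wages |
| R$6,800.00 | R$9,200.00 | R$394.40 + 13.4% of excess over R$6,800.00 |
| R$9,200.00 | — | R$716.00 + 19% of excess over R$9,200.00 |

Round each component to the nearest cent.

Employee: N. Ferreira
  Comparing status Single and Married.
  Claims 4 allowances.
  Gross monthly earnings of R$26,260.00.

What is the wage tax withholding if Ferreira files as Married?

Wage Tax (Married): taxable = R$26,260.00 − 4×R$760.00 = R$23,220.00
  R$716.00 + 19% × (R$23,220.00 − R$9,200.00) = R$716.00 + 19% × R$14,020.00 = R$3,379.80

R$3,379.80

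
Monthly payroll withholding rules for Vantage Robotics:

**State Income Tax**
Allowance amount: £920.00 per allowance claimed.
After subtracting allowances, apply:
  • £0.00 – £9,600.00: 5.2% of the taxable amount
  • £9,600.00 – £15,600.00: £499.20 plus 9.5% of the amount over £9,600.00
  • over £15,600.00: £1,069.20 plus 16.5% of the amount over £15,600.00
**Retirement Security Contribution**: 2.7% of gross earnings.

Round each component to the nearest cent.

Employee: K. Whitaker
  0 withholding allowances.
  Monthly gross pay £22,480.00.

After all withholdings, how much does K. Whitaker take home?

State Income Tax: taxable = £22,480.00
  £1,069.20 + 16.5% × (£22,480.00 − £15,600.00) = £1,069.20 + 16.5% × £6,880.00 = £2,204.40
Retirement Security Contribution: 2.7% × £22,480.00 = £606.96
Total withheld: £2,204.40 + £606.96 = £2,811.36
Net pay: £22,480.00 − £2,811.36 = £19,668.64

£19,668.64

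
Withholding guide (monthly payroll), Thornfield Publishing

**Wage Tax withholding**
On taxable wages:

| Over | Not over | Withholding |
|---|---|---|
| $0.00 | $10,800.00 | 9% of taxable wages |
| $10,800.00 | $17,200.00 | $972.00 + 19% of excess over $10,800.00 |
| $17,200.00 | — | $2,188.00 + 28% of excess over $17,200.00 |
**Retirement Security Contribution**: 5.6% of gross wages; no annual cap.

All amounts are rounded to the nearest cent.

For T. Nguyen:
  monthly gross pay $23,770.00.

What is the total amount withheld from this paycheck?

Wage Tax: taxable = $23,770.00
  $2,188.00 + 28% × ($23,770.00 − $17,200.00) = $2,188.00 + 28% × $6,570.00 = $4,027.60
Retirement Security Contribution: 5.6% × $23,770.00 = $1,331.12
Total: $4,027.60 + $1,331.12 = $5,358.72

$5,358.72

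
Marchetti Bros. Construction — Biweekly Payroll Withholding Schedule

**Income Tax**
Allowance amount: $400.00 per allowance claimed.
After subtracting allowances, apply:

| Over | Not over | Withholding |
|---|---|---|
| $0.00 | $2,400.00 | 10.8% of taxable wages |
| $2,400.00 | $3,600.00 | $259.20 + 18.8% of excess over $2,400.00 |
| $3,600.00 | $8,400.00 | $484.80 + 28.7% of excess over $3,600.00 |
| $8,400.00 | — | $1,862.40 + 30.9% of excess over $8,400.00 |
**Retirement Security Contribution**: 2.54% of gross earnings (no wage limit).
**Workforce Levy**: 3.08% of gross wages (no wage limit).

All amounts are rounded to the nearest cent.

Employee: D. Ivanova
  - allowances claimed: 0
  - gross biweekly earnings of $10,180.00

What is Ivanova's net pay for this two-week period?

Income Tax: taxable = $10,180.00
  $1,862.40 + 30.9% × ($10,180.00 − $8,400.00) = $1,862.40 + 30.9% × $1,780.00 = $2,412.42
Retirement Security Contribution: 2.54% × $10,180.00 = $258.57
Workforce Levy: 3.08% × $10,180.00 = $313.54
Total withheld: $2,412.42 + $258.57 + $313.54 = $2,984.53
Net pay: $10,180.00 − $2,984.53 = $7,195.47

$7,195.47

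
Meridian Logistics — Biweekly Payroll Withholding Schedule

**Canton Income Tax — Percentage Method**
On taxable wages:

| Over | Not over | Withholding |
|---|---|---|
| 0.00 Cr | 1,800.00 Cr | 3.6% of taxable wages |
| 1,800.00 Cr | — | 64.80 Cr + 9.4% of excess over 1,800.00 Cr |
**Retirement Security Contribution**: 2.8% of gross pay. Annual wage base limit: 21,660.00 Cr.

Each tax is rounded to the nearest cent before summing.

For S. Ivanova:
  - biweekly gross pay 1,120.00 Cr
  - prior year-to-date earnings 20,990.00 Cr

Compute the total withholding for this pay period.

59.08 Cr

Canton Income Tax: taxable = 1,120.00 Cr
  3.6% × 1,120.00 Cr = 40.32 Cr
Retirement Security Contribution: cap 21,660.00 Cr − YTD 20,990.00 Cr = 670.00 Cr subject; 2.8% × 670.00 Cr = 18.76 Cr
Total: 40.32 Cr + 18.76 Cr = 59.08 Cr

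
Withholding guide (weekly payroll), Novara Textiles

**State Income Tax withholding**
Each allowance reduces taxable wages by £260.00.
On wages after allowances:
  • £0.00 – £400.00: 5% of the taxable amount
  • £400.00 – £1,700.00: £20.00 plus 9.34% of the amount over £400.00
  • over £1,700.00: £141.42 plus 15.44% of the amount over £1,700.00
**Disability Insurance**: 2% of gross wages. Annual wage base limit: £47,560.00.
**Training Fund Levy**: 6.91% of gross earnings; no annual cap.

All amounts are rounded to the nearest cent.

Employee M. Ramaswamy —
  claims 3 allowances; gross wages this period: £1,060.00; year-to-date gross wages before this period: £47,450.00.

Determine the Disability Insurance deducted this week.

Disability Insurance: cap £47,560.00 − YTD £47,450.00 = £110.00 subject; 2% × £110.00 = £2.20

£2.20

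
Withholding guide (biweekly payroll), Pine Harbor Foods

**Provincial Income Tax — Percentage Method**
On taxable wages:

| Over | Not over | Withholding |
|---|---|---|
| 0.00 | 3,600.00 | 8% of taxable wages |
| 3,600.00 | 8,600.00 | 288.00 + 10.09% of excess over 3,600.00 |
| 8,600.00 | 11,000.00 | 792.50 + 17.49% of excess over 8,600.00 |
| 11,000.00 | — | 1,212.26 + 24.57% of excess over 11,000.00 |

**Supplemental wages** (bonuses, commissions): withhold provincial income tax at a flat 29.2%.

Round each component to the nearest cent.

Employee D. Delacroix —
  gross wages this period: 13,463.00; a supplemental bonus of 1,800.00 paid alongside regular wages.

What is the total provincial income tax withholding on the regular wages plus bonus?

Provincial Income Tax: taxable = 13,463.00
  1,212.26 + 24.57% × (13,463.00 − 11,000.00) = 1,212.26 + 24.57% × 2,463.00 = 1,817.42
Supplemental (29.2% flat on bonus): 29.2% × 1,800.00 = 525.60
Total provincial income tax: 1,817.42 + 525.60 = 2,343.02

2,343.02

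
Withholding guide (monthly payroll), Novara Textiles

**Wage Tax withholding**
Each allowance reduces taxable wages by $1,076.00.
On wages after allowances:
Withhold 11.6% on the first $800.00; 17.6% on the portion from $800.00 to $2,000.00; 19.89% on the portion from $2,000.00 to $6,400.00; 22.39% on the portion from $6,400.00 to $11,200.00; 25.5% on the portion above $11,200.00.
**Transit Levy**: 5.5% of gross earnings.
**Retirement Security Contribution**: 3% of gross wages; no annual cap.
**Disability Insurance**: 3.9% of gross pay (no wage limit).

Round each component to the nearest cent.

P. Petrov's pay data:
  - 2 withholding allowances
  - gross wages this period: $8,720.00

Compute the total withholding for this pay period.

Wage Tax: taxable = $8,720.00 − 2×$1,076.00 = $6,568.00
  $1,179.16 + 22.39% × ($6,568.00 − $6,400.00) = $1,179.16 + 22.39% × $168.00 = $1,216.78
Transit Levy: 5.5% × $8,720.00 = $479.60
Retirement Security Contribution: 3% × $8,720.00 = $261.60
Disability Insurance: 3.9% × $8,720.00 = $340.08
Total: $1,216.78 + $479.60 + $261.60 + $340.08 = $2,298.06

$2,298.06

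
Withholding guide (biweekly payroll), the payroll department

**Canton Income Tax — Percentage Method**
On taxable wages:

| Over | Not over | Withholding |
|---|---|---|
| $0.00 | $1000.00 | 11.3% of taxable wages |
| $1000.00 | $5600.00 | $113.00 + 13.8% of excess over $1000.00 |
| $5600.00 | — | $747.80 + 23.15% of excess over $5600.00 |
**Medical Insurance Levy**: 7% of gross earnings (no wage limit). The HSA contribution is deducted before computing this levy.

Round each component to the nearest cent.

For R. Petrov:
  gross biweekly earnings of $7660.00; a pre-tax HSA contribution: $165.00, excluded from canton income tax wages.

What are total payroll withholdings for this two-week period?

$1711.14

Canton Income Tax: taxable = $7660.00 − $165.00 = $7495.00
  $747.80 + 23.15% × ($7495.00 − $5600.00) = $747.80 + 23.15% × $1895.00 = $1186.49
Medical Insurance Levy: 7% × $7495.00 = $524.65
Total: $1186.49 + $524.65 = $1711.14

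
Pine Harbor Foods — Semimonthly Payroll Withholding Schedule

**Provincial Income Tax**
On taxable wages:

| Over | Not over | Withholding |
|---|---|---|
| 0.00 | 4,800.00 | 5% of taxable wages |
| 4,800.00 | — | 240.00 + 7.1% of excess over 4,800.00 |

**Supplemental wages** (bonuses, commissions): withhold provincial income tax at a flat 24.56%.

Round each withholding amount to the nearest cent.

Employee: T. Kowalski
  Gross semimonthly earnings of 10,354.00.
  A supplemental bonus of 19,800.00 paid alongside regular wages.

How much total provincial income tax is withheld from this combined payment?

Provincial Income Tax: taxable = 10,354.00
  240.00 + 7.1% × (10,354.00 − 4,800.00) = 240.00 + 7.1% × 5,554.00 = 634.33
Supplemental (24.56% flat on bonus): 24.56% × 19,800.00 = 4,862.88
Total provincial income tax: 634.33 + 4,862.88 = 5,497.21

5,497.21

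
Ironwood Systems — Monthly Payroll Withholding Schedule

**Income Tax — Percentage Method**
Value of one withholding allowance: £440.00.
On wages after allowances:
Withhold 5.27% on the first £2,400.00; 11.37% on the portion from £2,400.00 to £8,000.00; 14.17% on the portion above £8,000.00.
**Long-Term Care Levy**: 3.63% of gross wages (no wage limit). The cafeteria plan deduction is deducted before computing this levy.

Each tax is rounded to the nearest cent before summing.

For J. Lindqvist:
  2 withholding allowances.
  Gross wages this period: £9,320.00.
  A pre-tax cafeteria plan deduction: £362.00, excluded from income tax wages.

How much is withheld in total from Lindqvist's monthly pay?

£1,099.43

Income Tax: taxable = £9,320.00 − £362.00 − 2×£440.00 = £8,078.00
  £763.20 + 14.17% × (£8,078.00 − £8,000.00) = £763.20 + 14.17% × £78.00 = £774.25
Long-Term Care Levy: 3.63% × £8,958.00 = £325.18
Total: £774.25 + £325.18 = £1,099.43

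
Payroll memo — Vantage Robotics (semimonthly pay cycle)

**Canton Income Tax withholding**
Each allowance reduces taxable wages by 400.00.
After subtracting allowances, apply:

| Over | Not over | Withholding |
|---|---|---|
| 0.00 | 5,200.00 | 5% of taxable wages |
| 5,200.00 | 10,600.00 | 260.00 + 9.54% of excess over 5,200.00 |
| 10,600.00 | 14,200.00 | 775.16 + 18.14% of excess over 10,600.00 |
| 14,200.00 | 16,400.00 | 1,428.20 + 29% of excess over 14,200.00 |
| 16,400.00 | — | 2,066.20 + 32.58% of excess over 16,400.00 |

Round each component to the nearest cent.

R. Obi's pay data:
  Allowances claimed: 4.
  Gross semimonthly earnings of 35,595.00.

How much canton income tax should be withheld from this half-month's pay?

7,798.65

Canton Income Tax: taxable = 35,595.00 − 4×400.00 = 33,995.00
  2,066.20 + 32.58% × (33,995.00 − 16,400.00) = 2,066.20 + 32.58% × 17,595.00 = 7,798.65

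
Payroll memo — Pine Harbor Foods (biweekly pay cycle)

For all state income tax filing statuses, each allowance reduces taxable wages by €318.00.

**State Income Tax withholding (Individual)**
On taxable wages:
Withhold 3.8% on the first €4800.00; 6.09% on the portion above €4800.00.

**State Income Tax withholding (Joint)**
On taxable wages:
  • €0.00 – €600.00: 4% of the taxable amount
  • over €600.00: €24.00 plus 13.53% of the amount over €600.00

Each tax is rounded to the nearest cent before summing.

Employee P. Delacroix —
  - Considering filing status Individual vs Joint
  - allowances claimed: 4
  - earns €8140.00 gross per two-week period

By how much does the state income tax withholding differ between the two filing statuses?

State Income Tax (Individual): taxable = €8140.00 − 4×€318.00 = €6868.00
  €182.40 + 6.09% × (€6868.00 − €4800.00) = €182.40 + 6.09% × €2068.00 = €308.34
State Income Tax (Joint): taxable = €8140.00 − 4×€318.00 = €6868.00
  €24.00 + 13.53% × (€6868.00 − €600.00) = €24.00 + 13.53% × €6268.00 = €872.06
Difference: |€308.34 − €872.06| = €563.72 (higher under Joint)

€563.72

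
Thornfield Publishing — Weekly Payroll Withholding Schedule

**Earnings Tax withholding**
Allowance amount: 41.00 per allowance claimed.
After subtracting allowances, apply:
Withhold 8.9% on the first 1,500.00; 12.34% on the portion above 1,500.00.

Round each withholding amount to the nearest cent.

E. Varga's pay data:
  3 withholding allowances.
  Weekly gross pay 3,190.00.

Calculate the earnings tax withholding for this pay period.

Earnings Tax: taxable = 3,190.00 − 3×41.00 = 3,067.00
  133.50 + 12.34% × (3,067.00 − 1,500.00) = 133.50 + 12.34% × 1,567.00 = 326.87

326.87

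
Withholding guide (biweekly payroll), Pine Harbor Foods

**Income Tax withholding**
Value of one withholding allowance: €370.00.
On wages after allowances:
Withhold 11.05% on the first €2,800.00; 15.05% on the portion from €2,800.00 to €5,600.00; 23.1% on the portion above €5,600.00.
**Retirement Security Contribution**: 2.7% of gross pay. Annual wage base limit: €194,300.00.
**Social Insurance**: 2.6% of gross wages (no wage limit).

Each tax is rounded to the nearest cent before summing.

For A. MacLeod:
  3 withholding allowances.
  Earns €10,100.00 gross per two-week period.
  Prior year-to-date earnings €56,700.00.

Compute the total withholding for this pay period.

Income Tax: taxable = €10,100.00 − 3×€370.00 = €8,990.00
  €730.80 + 23.1% × (€8,990.00 − €5,600.00) = €730.80 + 23.1% × €3,390.00 = €1,513.89
Retirement Security Contribution: 2.7% × €10,100.00 = €272.70
Social Insurance: 2.6% × €10,100.00 = €262.60
Total: €1,513.89 + €272.70 + €262.60 = €2,049.19

€2,049.19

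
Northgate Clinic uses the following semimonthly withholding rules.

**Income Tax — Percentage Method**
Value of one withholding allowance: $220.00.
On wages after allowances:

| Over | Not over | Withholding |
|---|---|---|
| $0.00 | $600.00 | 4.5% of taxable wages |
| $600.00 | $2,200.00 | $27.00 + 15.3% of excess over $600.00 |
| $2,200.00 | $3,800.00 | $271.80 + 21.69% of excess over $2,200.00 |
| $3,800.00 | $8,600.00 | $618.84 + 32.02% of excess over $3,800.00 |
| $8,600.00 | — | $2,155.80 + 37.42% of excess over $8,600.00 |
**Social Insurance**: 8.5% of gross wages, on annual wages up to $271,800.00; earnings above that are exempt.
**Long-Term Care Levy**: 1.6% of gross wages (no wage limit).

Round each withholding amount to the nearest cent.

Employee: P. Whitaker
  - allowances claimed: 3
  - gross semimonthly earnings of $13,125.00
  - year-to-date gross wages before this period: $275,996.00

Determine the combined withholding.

$3,812.08

Income Tax: taxable = $13,125.00 − 3×$220.00 = $12,465.00
  $2,155.80 + 37.42% × ($12,465.00 − $8,600.00) = $2,155.80 + 37.42% × $3,865.00 = $3,602.08
Social Insurance: YTD $275,996.00 ≥ cap $271,800.00 → $0.00
Long-Term Care Levy: 1.6% × $13,125.00 = $210.00
Total: $3,602.08 + $0.00 + $210.00 = $3,812.08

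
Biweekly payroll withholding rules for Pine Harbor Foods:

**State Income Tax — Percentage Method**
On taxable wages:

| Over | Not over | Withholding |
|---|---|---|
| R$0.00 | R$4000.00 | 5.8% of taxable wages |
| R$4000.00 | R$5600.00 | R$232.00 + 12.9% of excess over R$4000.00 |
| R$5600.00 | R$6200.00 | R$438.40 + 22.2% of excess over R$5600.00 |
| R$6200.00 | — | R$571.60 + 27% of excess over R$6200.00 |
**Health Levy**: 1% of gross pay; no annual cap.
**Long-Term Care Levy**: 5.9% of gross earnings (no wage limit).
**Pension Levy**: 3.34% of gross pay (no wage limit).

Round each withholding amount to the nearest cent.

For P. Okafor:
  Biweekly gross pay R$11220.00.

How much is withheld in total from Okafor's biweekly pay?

R$3075.93

State Income Tax: taxable = R$11220.00
  R$571.60 + 27% × (R$11220.00 − R$6200.00) = R$571.60 + 27% × R$5020.00 = R$1927.00
Health Levy: 1% × R$11220.00 = R$112.20
Long-Term Care Levy: 5.9% × R$11220.00 = R$661.98
Pension Levy: 3.34% × R$11220.00 = R$374.75
Total: R$1927.00 + R$112.20 + R$661.98 + R$374.75 = R$3075.93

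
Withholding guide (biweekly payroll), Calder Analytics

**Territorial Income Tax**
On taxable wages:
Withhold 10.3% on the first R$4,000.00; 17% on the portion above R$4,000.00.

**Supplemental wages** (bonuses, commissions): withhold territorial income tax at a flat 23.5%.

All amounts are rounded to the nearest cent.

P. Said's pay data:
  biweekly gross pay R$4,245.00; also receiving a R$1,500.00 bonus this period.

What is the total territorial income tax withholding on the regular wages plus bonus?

Territorial Income Tax: taxable = R$4,245.00
  R$412.00 + 17% × (R$4,245.00 − R$4,000.00) = R$412.00 + 17% × R$245.00 = R$453.65
Supplemental (23.5% flat on bonus): 23.5% × R$1,500.00 = R$352.50
Total territorial income tax: R$453.65 + R$352.50 = R$806.15

R$806.15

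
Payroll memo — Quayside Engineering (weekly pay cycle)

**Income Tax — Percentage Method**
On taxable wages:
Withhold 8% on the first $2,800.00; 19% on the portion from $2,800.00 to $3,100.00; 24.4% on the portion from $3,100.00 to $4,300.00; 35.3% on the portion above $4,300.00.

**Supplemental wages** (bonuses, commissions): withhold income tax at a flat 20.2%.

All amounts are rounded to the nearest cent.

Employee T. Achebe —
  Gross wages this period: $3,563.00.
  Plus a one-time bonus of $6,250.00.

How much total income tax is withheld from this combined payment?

Income Tax: taxable = $3,563.00
  $281.00 + 24.4% × ($3,563.00 − $3,100.00) = $281.00 + 24.4% × $463.00 = $393.97
Supplemental (20.2% flat on bonus): 20.2% × $6,250.00 = $1,262.50
Total income tax: $393.97 + $1,262.50 = $1,656.47

$1,656.47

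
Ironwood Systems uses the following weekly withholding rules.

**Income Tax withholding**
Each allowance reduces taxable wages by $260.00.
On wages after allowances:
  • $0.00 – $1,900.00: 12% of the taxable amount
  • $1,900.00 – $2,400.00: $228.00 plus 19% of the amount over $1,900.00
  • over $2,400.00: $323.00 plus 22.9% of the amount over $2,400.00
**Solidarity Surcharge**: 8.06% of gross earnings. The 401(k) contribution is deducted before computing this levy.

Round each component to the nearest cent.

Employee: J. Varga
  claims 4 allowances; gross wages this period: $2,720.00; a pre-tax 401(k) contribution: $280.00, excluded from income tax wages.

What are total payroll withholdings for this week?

Income Tax: taxable = $2,720.00 − $280.00 − 4×$260.00 = $1,400.00
  12% × $1,400.00 = $168.00
Solidarity Surcharge: 8.06% × $2,440.00 = $196.66
Total: $168.00 + $196.66 = $364.66

$364.66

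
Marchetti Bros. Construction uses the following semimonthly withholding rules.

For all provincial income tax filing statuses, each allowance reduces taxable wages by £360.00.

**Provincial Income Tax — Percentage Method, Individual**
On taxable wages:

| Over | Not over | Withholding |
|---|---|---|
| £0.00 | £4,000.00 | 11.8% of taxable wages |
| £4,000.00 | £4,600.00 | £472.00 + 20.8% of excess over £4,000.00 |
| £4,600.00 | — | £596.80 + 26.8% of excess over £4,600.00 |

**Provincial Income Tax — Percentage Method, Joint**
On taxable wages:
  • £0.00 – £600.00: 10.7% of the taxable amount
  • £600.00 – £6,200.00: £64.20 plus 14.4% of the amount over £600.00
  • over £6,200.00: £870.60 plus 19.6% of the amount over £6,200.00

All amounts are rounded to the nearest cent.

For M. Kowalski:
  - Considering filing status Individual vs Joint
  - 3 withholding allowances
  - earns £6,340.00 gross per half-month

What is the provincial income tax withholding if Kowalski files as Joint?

Provincial Income Tax (Joint): taxable = £6,340.00 − 3×£360.00 = £5,260.00
  £64.20 + 14.4% × (£5,260.00 − £600.00) = £64.20 + 14.4% × £4,660.00 = £735.24

£735.24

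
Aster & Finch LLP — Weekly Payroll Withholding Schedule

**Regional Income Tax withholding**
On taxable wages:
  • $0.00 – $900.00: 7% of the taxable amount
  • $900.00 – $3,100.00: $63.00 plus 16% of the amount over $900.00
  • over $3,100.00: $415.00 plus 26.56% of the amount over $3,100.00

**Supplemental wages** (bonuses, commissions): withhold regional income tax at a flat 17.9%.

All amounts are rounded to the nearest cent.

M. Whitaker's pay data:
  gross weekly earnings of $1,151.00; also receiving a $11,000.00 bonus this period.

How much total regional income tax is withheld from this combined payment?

Regional Income Tax: taxable = $1,151.00
  $63.00 + 16% × ($1,151.00 − $900.00) = $63.00 + 16% × $251.00 = $103.16
Supplemental (17.9% flat on bonus): 17.9% × $11,000.00 = $1,969.00
Total regional income tax: $103.16 + $1,969.00 = $2,072.16

$2,072.16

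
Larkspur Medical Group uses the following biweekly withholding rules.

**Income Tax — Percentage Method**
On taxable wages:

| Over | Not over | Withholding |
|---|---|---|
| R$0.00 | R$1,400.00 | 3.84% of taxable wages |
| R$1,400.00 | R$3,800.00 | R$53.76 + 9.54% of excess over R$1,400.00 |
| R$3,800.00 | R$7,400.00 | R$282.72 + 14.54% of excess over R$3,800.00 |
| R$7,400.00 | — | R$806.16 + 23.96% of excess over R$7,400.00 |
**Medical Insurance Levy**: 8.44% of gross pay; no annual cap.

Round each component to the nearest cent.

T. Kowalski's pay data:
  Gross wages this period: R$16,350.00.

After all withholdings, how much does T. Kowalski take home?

R$12,019.48

Income Tax: taxable = R$16,350.00
  R$806.16 + 23.96% × (R$16,350.00 − R$7,400.00) = R$806.16 + 23.96% × R$8,950.00 = R$2,950.58
Medical Insurance Levy: 8.44% × R$16,350.00 = R$1,379.94
Total withheld: R$2,950.58 + R$1,379.94 = R$4,330.52
Net pay: R$16,350.00 − R$4,330.52 = R$12,019.48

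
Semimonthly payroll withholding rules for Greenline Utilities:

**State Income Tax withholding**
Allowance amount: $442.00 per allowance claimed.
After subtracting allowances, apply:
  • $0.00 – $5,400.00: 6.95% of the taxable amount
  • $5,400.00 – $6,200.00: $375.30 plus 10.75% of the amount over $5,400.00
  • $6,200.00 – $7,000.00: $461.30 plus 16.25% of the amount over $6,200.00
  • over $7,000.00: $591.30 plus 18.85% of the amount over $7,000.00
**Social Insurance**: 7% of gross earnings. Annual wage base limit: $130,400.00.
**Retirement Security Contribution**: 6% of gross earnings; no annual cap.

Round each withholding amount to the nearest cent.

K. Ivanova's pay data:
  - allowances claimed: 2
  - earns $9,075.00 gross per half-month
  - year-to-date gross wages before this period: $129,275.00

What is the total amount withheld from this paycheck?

$1,439.05

State Income Tax: taxable = $9,075.00 − 2×$442.00 = $8,191.00
  $591.30 + 18.85% × ($8,191.00 − $7,000.00) = $591.30 + 18.85% × $1,191.00 = $815.80
Social Insurance: cap $130,400.00 − YTD $129,275.00 = $1,125.00 subject; 7% × $1,125.00 = $78.75
Retirement Security Contribution: 6% × $9,075.00 = $544.50
Total: $815.80 + $78.75 + $544.50 = $1,439.05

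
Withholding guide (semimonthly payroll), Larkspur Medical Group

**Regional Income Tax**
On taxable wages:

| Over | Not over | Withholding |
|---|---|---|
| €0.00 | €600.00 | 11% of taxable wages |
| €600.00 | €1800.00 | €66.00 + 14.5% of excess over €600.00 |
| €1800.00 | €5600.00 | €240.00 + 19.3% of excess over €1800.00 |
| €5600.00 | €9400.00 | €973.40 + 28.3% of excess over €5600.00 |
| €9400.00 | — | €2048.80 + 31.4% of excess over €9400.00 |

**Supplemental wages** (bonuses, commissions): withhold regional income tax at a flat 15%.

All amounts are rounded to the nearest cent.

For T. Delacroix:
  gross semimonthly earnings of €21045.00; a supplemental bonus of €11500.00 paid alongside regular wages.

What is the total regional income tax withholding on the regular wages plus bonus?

€7430.33

Regional Income Tax: taxable = €21045.00
  €2048.80 + 31.4% × (€21045.00 − €9400.00) = €2048.80 + 31.4% × €11645.00 = €5705.33
Supplemental (15% flat on bonus): 15% × €11500.00 = €1725.00
Total regional income tax: €5705.33 + €1725.00 = €7430.33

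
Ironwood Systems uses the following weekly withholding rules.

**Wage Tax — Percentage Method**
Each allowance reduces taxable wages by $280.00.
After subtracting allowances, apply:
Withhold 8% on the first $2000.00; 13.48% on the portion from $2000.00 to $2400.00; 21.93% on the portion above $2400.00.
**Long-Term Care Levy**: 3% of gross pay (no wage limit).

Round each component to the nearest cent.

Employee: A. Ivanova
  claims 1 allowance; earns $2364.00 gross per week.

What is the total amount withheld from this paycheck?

Wage Tax: taxable = $2364.00 − 1×$280.00 = $2084.00
  $160.00 + 13.48% × ($2084.00 − $2000.00) = $160.00 + 13.48% × $84.00 = $171.32
Long-Term Care Levy: 3% × $2364.00 = $70.92
Total: $171.32 + $70.92 = $242.24

$242.24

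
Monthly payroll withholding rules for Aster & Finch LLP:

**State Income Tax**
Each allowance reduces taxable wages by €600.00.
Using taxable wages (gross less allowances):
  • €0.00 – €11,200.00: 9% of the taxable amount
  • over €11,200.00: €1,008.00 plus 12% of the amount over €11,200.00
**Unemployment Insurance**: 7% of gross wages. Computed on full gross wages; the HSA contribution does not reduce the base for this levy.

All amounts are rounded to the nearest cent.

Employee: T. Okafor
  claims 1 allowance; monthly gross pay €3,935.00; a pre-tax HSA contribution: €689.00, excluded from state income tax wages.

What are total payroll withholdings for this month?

€513.59

State Income Tax: taxable = €3,935.00 − €689.00 − 1×€600.00 = €2,646.00
  9% × €2,646.00 = €238.14
Unemployment Insurance: 7% × €3,935.00 = €275.45
Total: €238.14 + €275.45 = €513.59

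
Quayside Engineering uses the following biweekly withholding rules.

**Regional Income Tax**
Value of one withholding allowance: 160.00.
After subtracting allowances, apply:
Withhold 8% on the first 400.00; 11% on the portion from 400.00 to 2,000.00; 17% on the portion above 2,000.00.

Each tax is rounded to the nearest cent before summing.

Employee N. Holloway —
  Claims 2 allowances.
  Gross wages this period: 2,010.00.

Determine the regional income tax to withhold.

Regional Income Tax: taxable = 2,010.00 − 2×160.00 = 1,690.00
  32.00 + 11% × (1,690.00 − 400.00) = 32.00 + 11% × 1,290.00 = 173.90

173.90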